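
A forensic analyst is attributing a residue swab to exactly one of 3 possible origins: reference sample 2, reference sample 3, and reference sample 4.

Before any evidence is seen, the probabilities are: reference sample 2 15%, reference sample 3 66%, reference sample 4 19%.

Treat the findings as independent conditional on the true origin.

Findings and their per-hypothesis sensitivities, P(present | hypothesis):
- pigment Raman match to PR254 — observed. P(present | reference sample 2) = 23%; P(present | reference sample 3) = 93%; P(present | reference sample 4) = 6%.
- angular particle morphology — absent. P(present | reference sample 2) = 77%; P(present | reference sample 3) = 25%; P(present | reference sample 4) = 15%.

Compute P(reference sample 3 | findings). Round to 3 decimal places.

0.963

Multiply each prior by the joint likelihood of the evidence pattern (using 1 − P(present | H) for each absent finding):
  reference sample 2: 0.15 × 0.23 × (1 − 0.77) = 0.007935
  reference sample 3: 0.66 × 0.93 × (1 − 0.25) = 0.46035
  reference sample 4: 0.19 × 0.06 × (1 − 0.15) = 0.00969
The unnormalized weights sum to 0.47798.
P(reference sample 3 | evidence) = 0.46035 / 0.47798 ≈ 0.963.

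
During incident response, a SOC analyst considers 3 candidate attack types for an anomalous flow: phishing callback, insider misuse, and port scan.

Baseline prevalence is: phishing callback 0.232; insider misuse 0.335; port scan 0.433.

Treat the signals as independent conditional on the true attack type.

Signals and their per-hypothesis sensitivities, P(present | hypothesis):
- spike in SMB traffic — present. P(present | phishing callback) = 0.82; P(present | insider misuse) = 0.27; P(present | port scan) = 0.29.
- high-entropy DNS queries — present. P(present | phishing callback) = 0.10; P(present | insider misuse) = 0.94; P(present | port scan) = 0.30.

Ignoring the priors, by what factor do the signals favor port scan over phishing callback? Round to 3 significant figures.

1.06

Take the product of per-signal likelihoods under each hypothesis, then divide.
  port scan: 0.29 × 0.30 = 0.087
  phishing callback: 0.82 × 0.10 = 0.082
Bayes factor = 0.087 / 0.082 ≈ 1.06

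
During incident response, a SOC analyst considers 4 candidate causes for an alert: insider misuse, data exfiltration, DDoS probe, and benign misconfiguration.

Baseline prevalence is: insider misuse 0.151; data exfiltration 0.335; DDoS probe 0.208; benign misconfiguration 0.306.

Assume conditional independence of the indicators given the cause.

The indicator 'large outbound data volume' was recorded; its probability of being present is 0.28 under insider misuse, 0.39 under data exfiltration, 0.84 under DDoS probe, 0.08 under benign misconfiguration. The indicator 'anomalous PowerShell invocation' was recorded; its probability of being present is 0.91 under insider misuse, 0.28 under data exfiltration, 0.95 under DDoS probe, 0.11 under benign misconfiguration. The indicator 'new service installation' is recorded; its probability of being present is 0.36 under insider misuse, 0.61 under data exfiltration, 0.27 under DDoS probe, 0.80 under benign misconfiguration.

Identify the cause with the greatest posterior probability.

DDoS probe

By Bayes' rule with conditional independence, the unnormalized weight for each hypothesis is prior × ∏ likelihoods:
  insider misuse: 0.151 × 0.28 × 0.91 × 0.36 = 0.013851
  data exfiltration: 0.335 × 0.39 × 0.28 × 0.61 = 0.022315
  DDoS probe: 0.208 × 0.84 × 0.95 × 0.27 = 0.044816
  benign misconfiguration: 0.306 × 0.08 × 0.11 × 0.80 = 0.0021542
The unnormalized weights sum to 0.083136.
P(insider misuse | evidence) ≈ 0.013851 / 0.083136 ≈ 0.167
P(data exfiltration | evidence) ≈ 0.022315 / 0.083136 ≈ 0.268
P(DDoS probe | evidence) ≈ 0.044816 / 0.083136 ≈ 0.539
P(benign misconfiguration | evidence) ≈ 0.0021542 / 0.083136 ≈ 0.026
The largest is 0.539, so DDoS probe is most probable.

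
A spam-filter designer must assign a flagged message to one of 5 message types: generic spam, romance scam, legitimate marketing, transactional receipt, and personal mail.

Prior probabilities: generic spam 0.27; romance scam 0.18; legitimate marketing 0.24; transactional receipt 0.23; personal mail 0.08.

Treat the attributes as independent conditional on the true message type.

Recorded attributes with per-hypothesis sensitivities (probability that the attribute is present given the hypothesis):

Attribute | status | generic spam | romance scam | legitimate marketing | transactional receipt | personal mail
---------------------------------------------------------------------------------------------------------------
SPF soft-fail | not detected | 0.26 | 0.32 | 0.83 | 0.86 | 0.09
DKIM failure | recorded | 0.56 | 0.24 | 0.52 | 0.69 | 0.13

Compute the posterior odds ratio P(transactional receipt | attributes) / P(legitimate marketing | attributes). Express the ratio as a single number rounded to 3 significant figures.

1.05

The normalizing constant cancels in an odds ratio, so compute prior × likelihood for the two hypotheses only (using 1 − P(present | H) for each absent attribute):
  transactional receipt: 0.23 × (1 − 0.86) × 0.69 = 0.022218
  legitimate marketing: 0.24 × (1 − 0.83) × 0.52 = 0.021216
Odds(transactional receipt : legitimate marketing) = 0.022218 / 0.021216 ≈ 1.05.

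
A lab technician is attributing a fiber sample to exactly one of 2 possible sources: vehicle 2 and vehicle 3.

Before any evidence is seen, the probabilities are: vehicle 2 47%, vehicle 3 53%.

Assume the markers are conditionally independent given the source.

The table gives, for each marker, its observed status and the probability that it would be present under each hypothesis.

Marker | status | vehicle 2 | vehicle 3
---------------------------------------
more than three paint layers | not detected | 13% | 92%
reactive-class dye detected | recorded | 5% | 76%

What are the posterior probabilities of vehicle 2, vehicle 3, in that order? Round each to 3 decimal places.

By Bayes' rule with conditional independence, the unnormalized weight for each hypothesis is prior × ∏ likelihoods (using 1 − P(present | H) for each absent marker):
  vehicle 2: 0.470 × (1 − 0.13) × 0.05 = 0.020445
  vehicle 3: 0.530 × (1 − 0.92) × 0.76 = 0.032224
Marginal likelihood of the evidence = 0.052669.
P(vehicle 2 | evidence) = 0.020445 / 0.052669 ≈ 0.388
P(vehicle 3 | evidence) = 0.032224 / 0.052669 ≈ 0.612

0.388, 0.612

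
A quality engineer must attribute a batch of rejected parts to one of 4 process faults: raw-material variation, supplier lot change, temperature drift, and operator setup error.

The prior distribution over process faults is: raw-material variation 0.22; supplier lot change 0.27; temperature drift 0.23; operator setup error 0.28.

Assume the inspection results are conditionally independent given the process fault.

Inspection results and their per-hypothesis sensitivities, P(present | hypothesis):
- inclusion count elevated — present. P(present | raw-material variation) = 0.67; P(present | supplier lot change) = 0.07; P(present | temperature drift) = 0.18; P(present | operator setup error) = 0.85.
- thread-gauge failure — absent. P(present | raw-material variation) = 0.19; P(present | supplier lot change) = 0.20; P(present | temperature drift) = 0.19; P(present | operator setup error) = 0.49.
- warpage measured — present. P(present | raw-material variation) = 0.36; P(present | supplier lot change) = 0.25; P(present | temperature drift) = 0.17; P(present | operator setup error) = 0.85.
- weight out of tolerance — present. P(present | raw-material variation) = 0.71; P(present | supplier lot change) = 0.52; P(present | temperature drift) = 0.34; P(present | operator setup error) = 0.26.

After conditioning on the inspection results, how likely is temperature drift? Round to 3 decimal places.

By Bayes' rule with conditional independence, the unnormalized weight for each hypothesis is prior × ∏ likelihoods (using 1 − P(present | H) for each absent inspection result):
  raw-material variation: 0.22 × 0.67 × (1 − 0.19) × 0.36 × 0.71 = 0.030517
  supplier lot change: 0.27 × 0.07 × (1 − 0.20) × 0.25 × 0.52 = 0.0019656
  temperature drift: 0.23 × 0.18 × (1 − 0.19) × 0.17 × 0.34 = 0.0019383
  operator setup error: 0.28 × 0.85 × (1 − 0.49) × 0.85 × 0.26 = 0.026825
Normalizing constant Z = 0.030517 + 0.0019656 + 0.0019383 + 0.026825 = 0.061246.
P(temperature drift | evidence) = 0.0019383 / 0.061246 ≈ 0.032.

0.032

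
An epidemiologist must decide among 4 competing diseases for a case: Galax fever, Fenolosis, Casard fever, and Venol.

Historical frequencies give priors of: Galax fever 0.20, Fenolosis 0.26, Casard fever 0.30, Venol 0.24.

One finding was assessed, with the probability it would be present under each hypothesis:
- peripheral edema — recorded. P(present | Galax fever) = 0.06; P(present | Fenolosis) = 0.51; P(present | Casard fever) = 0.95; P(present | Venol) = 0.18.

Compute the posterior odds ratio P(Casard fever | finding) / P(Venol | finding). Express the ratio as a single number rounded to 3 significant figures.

6.60

The normalizing constant cancels in an odds ratio, so compute prior × likelihood for the two hypotheses only:
  Casard fever: 0.30 × 0.95 = 0.285
  Venol: 0.24 × 0.18 = 0.0432
Posterior odds = 0.285 / 0.0432 ≈ 6.60.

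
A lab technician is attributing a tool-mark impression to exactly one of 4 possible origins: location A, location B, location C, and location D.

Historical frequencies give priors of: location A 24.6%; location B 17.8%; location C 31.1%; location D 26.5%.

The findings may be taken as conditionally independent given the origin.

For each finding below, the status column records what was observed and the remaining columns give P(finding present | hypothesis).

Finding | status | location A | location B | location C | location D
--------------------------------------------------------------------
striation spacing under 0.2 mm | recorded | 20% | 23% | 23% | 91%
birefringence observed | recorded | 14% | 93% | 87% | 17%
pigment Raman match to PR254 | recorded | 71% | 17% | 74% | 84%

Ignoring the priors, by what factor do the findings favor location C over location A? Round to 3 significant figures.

7.45

Joint likelihood of the evidence pattern under each hypothesis:
  location C: 0.23 × 0.87 × 0.74 = 0.14807
  location A: 0.20 × 0.14 × 0.71 = 0.01988
Bayes factor = 0.14807 / 0.01988 ≈ 7.45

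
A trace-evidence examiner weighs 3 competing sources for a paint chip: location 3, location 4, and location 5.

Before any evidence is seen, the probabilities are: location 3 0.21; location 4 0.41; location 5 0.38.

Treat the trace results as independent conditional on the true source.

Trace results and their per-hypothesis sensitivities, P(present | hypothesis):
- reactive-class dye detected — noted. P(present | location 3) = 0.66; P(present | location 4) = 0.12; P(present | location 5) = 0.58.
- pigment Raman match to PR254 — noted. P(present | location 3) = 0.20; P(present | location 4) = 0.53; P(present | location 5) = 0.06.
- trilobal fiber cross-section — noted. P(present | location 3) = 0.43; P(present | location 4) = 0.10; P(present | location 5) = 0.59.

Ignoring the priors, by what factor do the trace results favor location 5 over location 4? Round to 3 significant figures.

3.23

Take the product of per-trace result likelihoods under each hypothesis, then divide.
  location 5: 0.58 × 0.06 × 0.59 = 0.020532
  location 4: 0.12 × 0.53 × 0.10 = 0.00636
Bayes factor = 0.020532 / 0.00636 ≈ 3.23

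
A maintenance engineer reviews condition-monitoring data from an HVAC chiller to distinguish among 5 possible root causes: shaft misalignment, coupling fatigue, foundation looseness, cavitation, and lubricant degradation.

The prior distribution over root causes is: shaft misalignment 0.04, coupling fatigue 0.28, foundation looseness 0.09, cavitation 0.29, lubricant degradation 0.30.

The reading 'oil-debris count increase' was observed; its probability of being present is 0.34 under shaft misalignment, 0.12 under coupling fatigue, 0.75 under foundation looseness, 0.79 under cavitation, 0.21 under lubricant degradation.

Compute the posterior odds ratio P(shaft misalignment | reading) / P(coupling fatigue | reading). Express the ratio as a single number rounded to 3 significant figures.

0.405

Unnormalized posterior weight (prior times the reading likelihood) for each of the two hypotheses:
  shaft misalignment: 0.04 × 0.34 = 0.0136
  coupling fatigue: 0.28 × 0.12 = 0.0336
Posterior odds = 0.0136 / 0.0336 ≈ 0.405.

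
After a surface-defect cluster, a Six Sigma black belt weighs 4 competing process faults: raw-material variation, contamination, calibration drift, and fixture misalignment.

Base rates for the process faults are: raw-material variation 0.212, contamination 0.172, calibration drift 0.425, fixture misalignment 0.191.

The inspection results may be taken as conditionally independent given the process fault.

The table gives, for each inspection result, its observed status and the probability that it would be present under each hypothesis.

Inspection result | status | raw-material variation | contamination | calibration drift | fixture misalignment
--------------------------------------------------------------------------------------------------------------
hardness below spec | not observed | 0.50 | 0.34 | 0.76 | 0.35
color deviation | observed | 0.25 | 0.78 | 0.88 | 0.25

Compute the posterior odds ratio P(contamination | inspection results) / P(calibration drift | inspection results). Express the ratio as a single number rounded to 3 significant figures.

Unnormalized posterior weight (prior times the inspection result likelihoods) for each of the two hypotheses (using 1 − P(present | H) for each absent inspection result):
  contamination: 0.172 × (1 − 0.34) × 0.78 = 0.088546
  calibration drift: 0.425 × (1 − 0.76) × 0.88 = 0.08976
Odds(contamination : calibration drift) = 0.088546 / 0.08976 ≈ 0.986.

0.986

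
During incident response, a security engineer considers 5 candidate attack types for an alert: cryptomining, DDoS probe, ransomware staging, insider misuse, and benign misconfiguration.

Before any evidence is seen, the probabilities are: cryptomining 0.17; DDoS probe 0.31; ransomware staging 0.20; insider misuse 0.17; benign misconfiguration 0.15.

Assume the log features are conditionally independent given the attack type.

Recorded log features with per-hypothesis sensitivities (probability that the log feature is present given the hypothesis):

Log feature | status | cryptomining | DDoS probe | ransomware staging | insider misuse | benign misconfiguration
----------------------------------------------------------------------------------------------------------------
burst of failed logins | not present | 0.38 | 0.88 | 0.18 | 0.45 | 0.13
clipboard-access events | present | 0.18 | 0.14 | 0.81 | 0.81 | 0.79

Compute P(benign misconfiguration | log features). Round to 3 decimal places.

0.307

Multiply each prior by the joint likelihood of the log feature pattern (using 1 − P(present | H) for each absent log feature):
  cryptomining: 0.17 × (1 − 0.38) × 0.18 = 0.018972
  DDoS probe: 0.31 × (1 − 0.88) × 0.14 = 0.005208
  ransomware staging: 0.20 × (1 − 0.18) × 0.81 = 0.13284
  insider misuse: 0.17 × (1 − 0.45) × 0.81 = 0.075735
  benign misconfiguration: 0.15 × (1 − 0.13) × 0.79 = 0.1031
Normalizing constant Z = 0.018972 + 0.005208 + 0.13284 + 0.075735 + 0.1031 = 0.33585.
P(benign misconfiguration | evidence) = 0.1031 / 0.33585 ≈ 0.307.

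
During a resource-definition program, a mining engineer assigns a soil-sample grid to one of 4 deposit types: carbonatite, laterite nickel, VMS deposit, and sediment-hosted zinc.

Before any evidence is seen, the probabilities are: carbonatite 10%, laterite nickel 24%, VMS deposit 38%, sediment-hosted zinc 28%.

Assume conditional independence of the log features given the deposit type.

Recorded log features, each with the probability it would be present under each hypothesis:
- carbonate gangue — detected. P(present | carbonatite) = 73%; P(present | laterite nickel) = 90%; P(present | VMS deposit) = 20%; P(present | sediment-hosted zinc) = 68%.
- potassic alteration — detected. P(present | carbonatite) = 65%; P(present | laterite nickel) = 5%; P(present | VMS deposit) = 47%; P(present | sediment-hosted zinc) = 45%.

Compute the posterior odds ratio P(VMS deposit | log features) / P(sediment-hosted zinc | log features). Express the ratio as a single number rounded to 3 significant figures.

0.417

Posterior odds equal prior odds times the likelihood ratio; only the two competing hypotheses matter.
  VMS deposit: 0.38 × 0.20 × 0.47 = 0.03572
  sediment-hosted zinc: 0.28 × 0.68 × 0.45 = 0.08568
Posterior odds = 0.03572 / 0.08568 ≈ 0.417.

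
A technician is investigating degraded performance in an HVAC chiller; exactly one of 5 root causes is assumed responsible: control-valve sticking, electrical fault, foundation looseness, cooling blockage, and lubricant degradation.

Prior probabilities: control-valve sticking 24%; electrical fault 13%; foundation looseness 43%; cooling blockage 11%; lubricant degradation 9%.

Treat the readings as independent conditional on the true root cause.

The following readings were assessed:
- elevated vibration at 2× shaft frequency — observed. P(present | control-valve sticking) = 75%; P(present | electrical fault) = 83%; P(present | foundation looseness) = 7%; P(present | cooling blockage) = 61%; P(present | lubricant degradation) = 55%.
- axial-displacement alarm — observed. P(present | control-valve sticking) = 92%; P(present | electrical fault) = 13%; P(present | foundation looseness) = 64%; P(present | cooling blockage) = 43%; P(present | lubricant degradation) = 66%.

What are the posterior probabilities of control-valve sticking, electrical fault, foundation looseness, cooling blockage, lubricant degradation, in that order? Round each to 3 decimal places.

0.636, 0.054, 0.074, 0.111, 0.125

Multiply each prior by the joint likelihood of the reading pattern:
  control-valve sticking: 0.24 × 0.75 × 0.92 = 0.1656
  electrical fault: 0.13 × 0.83 × 0.13 = 0.014027
  foundation looseness: 0.43 × 0.07 × 0.64 = 0.019264
  cooling blockage: 0.11 × 0.61 × 0.43 = 0.028853
  lubricant degradation: 0.09 × 0.55 × 0.66 = 0.03267
Normalizing constant Z = 0.1656 + 0.014027 + 0.019264 + 0.028853 + 0.03267 = 0.26041.
P(control-valve sticking | evidence) = 0.1656 / 0.26041 ≈ 0.636
P(electrical fault | evidence) = 0.014027 / 0.26041 ≈ 0.054
P(foundation looseness | evidence) = 0.019264 / 0.26041 ≈ 0.074
P(cooling blockage | evidence) = 0.028853 / 0.26041 ≈ 0.111
P(lubricant degradation | evidence) = 0.03267 / 0.26041 ≈ 0.125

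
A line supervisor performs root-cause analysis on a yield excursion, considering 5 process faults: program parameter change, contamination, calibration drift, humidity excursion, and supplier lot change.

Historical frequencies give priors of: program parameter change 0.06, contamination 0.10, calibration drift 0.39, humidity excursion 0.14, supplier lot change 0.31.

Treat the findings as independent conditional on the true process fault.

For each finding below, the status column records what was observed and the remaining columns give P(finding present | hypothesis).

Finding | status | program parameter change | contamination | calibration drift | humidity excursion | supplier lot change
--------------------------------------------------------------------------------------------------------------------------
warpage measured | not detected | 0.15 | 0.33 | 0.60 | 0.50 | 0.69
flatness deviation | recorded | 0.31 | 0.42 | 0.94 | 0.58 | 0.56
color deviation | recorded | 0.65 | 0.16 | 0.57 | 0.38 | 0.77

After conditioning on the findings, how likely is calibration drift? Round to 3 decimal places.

0.538

Multiply each prior by the joint likelihood of the evidence pattern (using 1 − P(present | H) for each absent finding):
  program parameter change: 0.06 × (1 − 0.15) × 0.31 × 0.65 = 0.010276
  contamination: 0.10 × (1 − 0.33) × 0.42 × 0.16 = 0.0045024
  calibration drift: 0.39 × (1 − 0.60) × 0.94 × 0.57 = 0.083585
  humidity excursion: 0.14 × (1 − 0.50) × 0.58 × 0.38 = 0.015428
  supplier lot change: 0.31 × (1 − 0.69) × 0.56 × 0.77 = 0.041438
The unnormalized weights sum to 0.15523.
P(calibration drift | evidence) = 0.083585 / 0.15523 ≈ 0.538.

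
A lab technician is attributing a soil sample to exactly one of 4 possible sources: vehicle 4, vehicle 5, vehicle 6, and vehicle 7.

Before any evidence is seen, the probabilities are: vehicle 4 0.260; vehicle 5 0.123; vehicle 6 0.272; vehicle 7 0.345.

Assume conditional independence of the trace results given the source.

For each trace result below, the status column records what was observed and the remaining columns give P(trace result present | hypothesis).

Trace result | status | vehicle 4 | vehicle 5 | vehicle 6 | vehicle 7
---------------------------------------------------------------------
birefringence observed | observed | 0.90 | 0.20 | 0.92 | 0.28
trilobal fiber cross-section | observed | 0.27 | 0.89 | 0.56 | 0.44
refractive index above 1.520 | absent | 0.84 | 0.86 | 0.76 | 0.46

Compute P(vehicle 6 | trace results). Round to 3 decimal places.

0.482

Multiply each prior by the joint likelihood of the trace result pattern (using 1 − P(present | H) for each absent trace result):
  vehicle 4: 0.260 × 0.90 × 0.27 × (1 − 0.84) = 0.010109
  vehicle 5: 0.123 × 0.20 × 0.89 × (1 − 0.86) = 0.0030652
  vehicle 6: 0.272 × 0.92 × 0.56 × (1 − 0.76) = 0.033632
  vehicle 7: 0.345 × 0.28 × 0.44 × (1 − 0.46) = 0.022952
Normalizing constant Z = 0.010109 + 0.0030652 + 0.033632 + 0.022952 = 0.069758.
P(vehicle 6 | evidence) = 0.033632 / 0.069758 ≈ 0.482.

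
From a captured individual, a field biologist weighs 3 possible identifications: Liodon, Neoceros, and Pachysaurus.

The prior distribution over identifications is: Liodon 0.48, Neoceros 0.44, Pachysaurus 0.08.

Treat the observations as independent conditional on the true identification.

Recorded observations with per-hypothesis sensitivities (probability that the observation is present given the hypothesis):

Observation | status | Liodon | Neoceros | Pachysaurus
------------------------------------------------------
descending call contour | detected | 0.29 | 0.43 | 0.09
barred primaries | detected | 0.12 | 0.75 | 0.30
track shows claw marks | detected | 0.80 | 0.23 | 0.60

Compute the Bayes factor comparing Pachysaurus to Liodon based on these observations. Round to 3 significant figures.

The Bayes factor is the ratio of the joint likelihoods of the evidence pattern under the two hypotheses.
  Pachysaurus: 0.09 × 0.30 × 0.60 = 0.0162
  Liodon: 0.29 × 0.12 × 0.80 = 0.02784
Bayes factor = 0.0162 / 0.02784 ≈ 0.582

0.582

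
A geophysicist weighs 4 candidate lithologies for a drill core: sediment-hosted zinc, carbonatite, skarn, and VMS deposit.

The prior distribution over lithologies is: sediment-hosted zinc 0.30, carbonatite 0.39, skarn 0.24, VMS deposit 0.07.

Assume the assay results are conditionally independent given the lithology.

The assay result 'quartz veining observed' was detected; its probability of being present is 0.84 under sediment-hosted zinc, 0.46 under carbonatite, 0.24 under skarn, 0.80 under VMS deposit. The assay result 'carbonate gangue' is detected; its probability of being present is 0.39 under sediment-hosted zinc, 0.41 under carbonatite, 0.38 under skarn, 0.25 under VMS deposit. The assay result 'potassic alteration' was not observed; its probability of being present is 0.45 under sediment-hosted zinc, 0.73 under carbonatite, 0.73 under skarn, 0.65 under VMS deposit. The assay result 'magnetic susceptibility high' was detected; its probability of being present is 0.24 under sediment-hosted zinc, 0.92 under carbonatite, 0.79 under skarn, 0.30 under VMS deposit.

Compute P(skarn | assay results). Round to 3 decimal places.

0.125

Multiply each prior by the joint likelihood of the assay result pattern (using 1 − P(present | H) for each absent assay result):
  sediment-hosted zinc: 0.30 × 0.84 × 0.39 × (1 − 0.45) × 0.24 = 0.012973
  carbonatite: 0.39 × 0.46 × 0.41 × (1 − 0.73) × 0.92 = 0.018271
  skarn: 0.24 × 0.24 × 0.38 × (1 − 0.73) × 0.79 = 0.0046687
  VMS deposit: 0.07 × 0.80 × 0.25 × (1 − 0.65) × 0.30 = 0.00147
Marginal likelihood of the evidence = 0.037382.
P(skarn | evidence) = 0.0046687 / 0.037382 ≈ 0.125.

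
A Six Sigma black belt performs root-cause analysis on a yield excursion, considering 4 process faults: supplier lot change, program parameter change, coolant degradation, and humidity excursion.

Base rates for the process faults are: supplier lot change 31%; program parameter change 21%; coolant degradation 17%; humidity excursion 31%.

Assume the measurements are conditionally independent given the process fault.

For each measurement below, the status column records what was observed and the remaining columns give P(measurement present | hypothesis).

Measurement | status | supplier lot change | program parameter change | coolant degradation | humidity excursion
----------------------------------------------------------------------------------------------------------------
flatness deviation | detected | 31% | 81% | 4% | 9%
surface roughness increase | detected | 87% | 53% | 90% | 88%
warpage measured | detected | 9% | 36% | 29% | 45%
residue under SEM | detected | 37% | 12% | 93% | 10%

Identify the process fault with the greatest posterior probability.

By Bayes' rule with conditional independence, the unnormalized weight for each hypothesis is prior × ∏ likelihoods:
  supplier lot change: 0.31 × 0.31 × 0.87 × 0.09 × 0.37 = 0.0027841
  program parameter change: 0.21 × 0.81 × 0.53 × 0.36 × 0.12 = 0.0038946
  coolant degradation: 0.17 × 0.04 × 0.90 × 0.29 × 0.93 = 0.0016506
  humidity excursion: 0.31 × 0.09 × 0.88 × 0.45 × 0.10 = 0.0011048
The unnormalized weights sum to 0.0094341.
P(supplier lot change | evidence) ≈ 0.0027841 / 0.0094341 ≈ 0.295
P(program parameter change | evidence) ≈ 0.0038946 / 0.0094341 ≈ 0.413
P(coolant degradation | evidence) ≈ 0.0016506 / 0.0094341 ≈ 0.175
P(humidity excursion | evidence) ≈ 0.0011048 / 0.0094341 ≈ 0.117
The largest is 0.413, so program parameter change is most probable.

program parameter change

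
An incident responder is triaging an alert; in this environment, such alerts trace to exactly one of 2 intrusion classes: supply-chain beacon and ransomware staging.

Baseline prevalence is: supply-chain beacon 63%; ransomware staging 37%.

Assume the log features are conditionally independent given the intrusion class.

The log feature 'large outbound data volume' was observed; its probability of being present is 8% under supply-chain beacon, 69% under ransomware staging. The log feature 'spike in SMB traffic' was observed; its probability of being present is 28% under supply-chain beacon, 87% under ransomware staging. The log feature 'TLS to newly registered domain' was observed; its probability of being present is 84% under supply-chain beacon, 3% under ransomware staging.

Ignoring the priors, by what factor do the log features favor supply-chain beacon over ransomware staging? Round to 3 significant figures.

1.04

The Bayes factor is the ratio of the joint likelihoods of the log feature pattern under the two hypotheses.
  supply-chain beacon: 0.08 × 0.28 × 0.84 = 0.018816
  ransomware staging: 0.69 × 0.87 × 0.03 = 0.018009
Bayes factor = 0.018816 / 0.018009 ≈ 1.04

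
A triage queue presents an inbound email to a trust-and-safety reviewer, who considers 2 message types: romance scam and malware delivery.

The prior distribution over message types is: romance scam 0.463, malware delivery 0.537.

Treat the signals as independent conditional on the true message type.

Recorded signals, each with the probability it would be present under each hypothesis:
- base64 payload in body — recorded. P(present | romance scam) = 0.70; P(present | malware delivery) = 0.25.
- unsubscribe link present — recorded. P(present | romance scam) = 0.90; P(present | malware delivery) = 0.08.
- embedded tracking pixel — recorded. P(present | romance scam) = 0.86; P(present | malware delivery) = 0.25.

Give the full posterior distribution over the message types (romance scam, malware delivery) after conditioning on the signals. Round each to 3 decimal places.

0.989, 0.011

By Bayes' rule with conditional independence, the unnormalized weight for each hypothesis is prior × ∏ likelihoods:
  romance scam: 0.463 × 0.70 × 0.90 × 0.86 = 0.25085
  malware delivery: 0.537 × 0.25 × 0.08 × 0.25 = 0.002685
Normalizing constant Z = 0.25085 + 0.002685 = 0.25354.
P(romance scam | evidence) = 0.25085 / 0.25354 ≈ 0.989
P(malware delivery | evidence) = 0.002685 / 0.25354 ≈ 0.011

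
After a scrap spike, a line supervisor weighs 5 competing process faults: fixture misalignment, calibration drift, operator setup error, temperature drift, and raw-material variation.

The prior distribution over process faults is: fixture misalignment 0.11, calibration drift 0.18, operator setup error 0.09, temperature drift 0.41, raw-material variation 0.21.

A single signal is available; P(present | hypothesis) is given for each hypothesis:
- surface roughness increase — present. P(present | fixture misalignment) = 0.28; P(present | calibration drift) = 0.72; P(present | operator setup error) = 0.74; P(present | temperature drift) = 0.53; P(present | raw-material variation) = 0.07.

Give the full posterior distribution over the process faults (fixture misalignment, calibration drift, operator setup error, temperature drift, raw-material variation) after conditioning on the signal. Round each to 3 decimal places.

0.067, 0.282, 0.145, 0.473, 0.032

For each hypothesis, the unnormalized posterior weight is prior × likelihood:
  fixture misalignment: 0.11 × 0.28 = 0.0308
  calibration drift: 0.18 × 0.72 = 0.1296
  operator setup error: 0.09 × 0.74 = 0.0666
  temperature drift: 0.41 × 0.53 = 0.2173
  raw-material variation: 0.21 × 0.07 = 0.0147
Marginal likelihood of the evidence = 0.459.
P(fixture misalignment | evidence) = 0.0308 / 0.459 ≈ 0.067
P(calibration drift | evidence) = 0.1296 / 0.459 ≈ 0.282
P(operator setup error | evidence) = 0.0666 / 0.459 ≈ 0.145
P(temperature drift | evidence) = 0.2173 / 0.459 ≈ 0.473
P(raw-material variation | evidence) = 0.0147 / 0.459 ≈ 0.032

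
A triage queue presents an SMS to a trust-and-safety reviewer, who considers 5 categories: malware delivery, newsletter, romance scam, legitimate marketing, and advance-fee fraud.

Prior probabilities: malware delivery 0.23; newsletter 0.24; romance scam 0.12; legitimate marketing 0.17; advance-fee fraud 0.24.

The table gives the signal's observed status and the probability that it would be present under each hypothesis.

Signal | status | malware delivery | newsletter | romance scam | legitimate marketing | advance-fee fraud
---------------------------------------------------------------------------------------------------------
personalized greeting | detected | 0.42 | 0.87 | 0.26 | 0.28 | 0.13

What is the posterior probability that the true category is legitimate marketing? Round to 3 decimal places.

0.115

By Bayes' rule, the unnormalized weight for each hypothesis is prior × likelihood:
  malware delivery: 0.23 × 0.42 = 0.0966
  newsletter: 0.24 × 0.87 = 0.2088
  romance scam: 0.12 × 0.26 = 0.0312
  legitimate marketing: 0.17 × 0.28 = 0.0476
  advance-fee fraud: 0.24 × 0.13 = 0.0312
The unnormalized weights sum to 0.4154.
P(legitimate marketing | evidence) = 0.0476 / 0.4154 ≈ 0.115.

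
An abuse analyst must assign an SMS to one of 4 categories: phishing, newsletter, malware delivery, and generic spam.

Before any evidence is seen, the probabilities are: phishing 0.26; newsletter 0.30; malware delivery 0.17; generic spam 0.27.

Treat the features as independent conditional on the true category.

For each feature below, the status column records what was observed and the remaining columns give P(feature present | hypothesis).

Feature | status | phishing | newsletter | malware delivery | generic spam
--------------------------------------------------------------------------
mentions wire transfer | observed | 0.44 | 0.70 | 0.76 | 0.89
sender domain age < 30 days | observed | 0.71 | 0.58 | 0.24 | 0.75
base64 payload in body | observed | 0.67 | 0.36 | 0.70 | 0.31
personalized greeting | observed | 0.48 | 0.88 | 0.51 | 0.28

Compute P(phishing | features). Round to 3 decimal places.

By Bayes' rule with conditional independence, the unnormalized weight for each hypothesis is prior × ∏ likelihoods:
  phishing: 0.26 × 0.44 × 0.71 × 0.67 × 0.48 = 0.026122
  newsletter: 0.30 × 0.70 × 0.58 × 0.36 × 0.88 = 0.038586
  malware delivery: 0.17 × 0.76 × 0.24 × 0.70 × 0.51 = 0.01107
  generic spam: 0.27 × 0.89 × 0.75 × 0.31 × 0.28 = 0.015644
The unnormalized weights sum to 0.091421.
P(phishing | evidence) = 0.026122 / 0.091421 ≈ 0.286.

0.286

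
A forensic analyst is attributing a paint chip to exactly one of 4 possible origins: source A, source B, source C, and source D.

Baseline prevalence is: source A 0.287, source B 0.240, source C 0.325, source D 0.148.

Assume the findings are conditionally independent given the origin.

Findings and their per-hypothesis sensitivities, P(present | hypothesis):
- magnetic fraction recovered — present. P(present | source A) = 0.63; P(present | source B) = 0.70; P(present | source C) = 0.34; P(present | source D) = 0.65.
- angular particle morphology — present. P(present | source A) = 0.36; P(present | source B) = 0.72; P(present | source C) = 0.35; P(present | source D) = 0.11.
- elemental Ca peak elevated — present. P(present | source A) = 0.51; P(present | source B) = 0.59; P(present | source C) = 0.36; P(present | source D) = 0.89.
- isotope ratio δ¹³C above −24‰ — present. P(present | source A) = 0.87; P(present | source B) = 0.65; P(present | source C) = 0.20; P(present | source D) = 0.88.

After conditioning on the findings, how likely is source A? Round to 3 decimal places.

0.334

Multiply each prior by the joint likelihood of the evidence pattern:
  source A: 0.287 × 0.63 × 0.36 × 0.51 × 0.87 = 0.028881
  source B: 0.240 × 0.70 × 0.72 × 0.59 × 0.65 = 0.046388
  source C: 0.325 × 0.34 × 0.35 × 0.36 × 0.20 = 0.0027846
  source D: 0.148 × 0.65 × 0.11 × 0.89 × 0.88 = 0.0082878
Normalizing constant Z = 0.028881 + 0.046388 + 0.0027846 + 0.0082878 = 0.086342.
P(source A | evidence) = 0.028881 / 0.086342 ≈ 0.334.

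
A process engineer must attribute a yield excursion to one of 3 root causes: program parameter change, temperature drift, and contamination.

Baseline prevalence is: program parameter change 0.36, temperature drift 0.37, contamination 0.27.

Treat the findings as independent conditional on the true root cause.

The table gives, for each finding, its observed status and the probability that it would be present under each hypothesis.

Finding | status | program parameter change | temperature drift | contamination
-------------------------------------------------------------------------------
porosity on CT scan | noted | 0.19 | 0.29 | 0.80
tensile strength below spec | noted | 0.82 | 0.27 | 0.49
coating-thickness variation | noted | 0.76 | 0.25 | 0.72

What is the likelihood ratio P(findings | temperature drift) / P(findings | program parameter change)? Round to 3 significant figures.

The Bayes factor is the ratio of the joint likelihoods of the evidence pattern under the two hypotheses.
  temperature drift: 0.29 × 0.27 × 0.25 = 0.019575
  program parameter change: 0.19 × 0.82 × 0.76 = 0.11841
Bayes factor = 0.019575 / 0.11841 ≈ 0.165

0.165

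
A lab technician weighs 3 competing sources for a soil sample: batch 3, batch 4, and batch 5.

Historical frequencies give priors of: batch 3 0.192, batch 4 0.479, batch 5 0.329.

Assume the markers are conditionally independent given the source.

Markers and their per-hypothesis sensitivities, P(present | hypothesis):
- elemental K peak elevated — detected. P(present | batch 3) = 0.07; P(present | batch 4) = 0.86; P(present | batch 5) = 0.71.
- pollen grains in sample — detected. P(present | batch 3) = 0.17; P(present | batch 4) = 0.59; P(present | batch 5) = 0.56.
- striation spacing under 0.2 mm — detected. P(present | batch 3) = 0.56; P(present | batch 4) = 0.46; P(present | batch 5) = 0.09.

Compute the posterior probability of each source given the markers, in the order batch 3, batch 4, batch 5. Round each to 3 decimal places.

0.010, 0.895, 0.094

Multiply each prior by the joint likelihood of the marker pattern:
  batch 3: 0.192 × 0.07 × 0.17 × 0.56 = 0.0012795
  batch 4: 0.479 × 0.86 × 0.59 × 0.46 = 0.1118
  batch 5: 0.329 × 0.71 × 0.56 × 0.09 = 0.011773
The unnormalized weights sum to 0.12485.
P(batch 3 | evidence) = 0.0012795 / 0.12485 ≈ 0.010
P(batch 4 | evidence) = 0.1118 / 0.12485 ≈ 0.895
P(batch 5 | evidence) = 0.011773 / 0.12485 ≈ 0.094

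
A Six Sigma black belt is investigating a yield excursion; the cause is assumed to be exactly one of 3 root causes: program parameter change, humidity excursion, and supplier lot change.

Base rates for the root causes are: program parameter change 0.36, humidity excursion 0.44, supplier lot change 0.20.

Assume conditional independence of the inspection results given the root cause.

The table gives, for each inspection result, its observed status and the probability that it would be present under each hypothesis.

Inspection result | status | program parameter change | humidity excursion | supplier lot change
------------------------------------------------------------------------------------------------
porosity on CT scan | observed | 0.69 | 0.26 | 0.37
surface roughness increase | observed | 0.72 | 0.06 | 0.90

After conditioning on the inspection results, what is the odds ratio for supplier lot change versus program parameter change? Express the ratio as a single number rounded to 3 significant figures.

0.372

Unnormalized posterior weight (prior times the inspection result likelihoods) for each of the two hypotheses:
  supplier lot change: 0.20 × 0.37 × 0.90 = 0.0666
  program parameter change: 0.36 × 0.69 × 0.72 = 0.17885
Odds(supplier lot change : program parameter change) = 0.0666 / 0.17885 ≈ 0.372.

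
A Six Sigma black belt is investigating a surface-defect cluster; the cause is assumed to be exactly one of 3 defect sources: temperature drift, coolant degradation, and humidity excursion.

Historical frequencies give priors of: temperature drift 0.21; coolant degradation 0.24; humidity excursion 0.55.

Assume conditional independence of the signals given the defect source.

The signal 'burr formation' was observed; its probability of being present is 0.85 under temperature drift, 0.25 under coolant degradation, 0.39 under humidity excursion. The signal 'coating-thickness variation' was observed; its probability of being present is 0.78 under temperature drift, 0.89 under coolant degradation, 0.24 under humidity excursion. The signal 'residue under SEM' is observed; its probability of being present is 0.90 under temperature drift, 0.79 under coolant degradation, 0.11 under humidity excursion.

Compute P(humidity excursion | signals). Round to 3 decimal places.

By Bayes' rule with conditional independence, the unnormalized weight for each hypothesis is prior × ∏ likelihoods:
  temperature drift: 0.21 × 0.85 × 0.78 × 0.90 = 0.12531
  coolant degradation: 0.24 × 0.25 × 0.89 × 0.79 = 0.042186
  humidity excursion: 0.55 × 0.39 × 0.24 × 0.11 = 0.0056628
Normalizing constant Z = 0.12531 + 0.042186 + 0.0056628 = 0.17316.
P(humidity excursion | evidence) = 0.0056628 / 0.17316 ≈ 0.033.

0.033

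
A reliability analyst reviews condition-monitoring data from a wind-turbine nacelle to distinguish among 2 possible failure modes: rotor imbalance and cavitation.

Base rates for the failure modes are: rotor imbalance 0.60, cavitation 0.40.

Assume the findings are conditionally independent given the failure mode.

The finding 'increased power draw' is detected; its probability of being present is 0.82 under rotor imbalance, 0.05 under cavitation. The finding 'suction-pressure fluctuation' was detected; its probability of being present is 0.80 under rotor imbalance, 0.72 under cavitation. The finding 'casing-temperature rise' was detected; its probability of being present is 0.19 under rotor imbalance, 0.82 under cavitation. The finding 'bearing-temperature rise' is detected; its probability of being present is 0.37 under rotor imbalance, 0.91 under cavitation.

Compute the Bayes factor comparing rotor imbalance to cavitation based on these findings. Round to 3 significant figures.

1.72

The Bayes factor is the ratio of the joint likelihoods of the evidence pattern under the two hypotheses.
  rotor imbalance: 0.82 × 0.80 × 0.19 × 0.37 = 0.046117
  cavitation: 0.05 × 0.72 × 0.82 × 0.91 = 0.026863
Bayes factor = 0.046117 / 0.026863 ≈ 1.72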